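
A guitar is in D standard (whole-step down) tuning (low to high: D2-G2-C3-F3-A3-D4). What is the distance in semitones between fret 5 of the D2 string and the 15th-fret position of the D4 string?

D2 at fret 5 → G2 (MIDI 43); D4 at fret 15 → F5 (MIDI 77).
43 − 77 = -34, so the two pitches are 34 semitones apart, with F5 the higher.

34 semitones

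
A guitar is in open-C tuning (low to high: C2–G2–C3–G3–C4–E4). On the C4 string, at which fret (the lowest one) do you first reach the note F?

From C4, count semitones up the chromatic scale until reaching F: C–C#–D–D#–E–F — 5 steps.

5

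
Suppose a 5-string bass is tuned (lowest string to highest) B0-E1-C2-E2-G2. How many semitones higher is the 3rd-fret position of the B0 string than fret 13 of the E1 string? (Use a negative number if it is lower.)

B0 at fret 3 → D1 (MIDI 26); E1 at fret 13 → F2 (MIDI 41).
26 − 41 = -15, so the two pitches are 15 semitones apart.

-15 semitones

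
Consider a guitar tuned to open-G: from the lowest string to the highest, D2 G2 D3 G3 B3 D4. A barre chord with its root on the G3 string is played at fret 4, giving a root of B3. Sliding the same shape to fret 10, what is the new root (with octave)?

Moving from fret 4 to fret 10 shifts the root by 6 semitones.
B3 up 6 semitones is F4.

F4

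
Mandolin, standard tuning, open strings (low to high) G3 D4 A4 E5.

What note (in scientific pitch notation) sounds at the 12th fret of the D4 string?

D5

Each fret is one semitone, so D4 + 12 = D5.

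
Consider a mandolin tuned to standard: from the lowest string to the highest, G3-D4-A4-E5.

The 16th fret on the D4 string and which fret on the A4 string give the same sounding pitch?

9

D4 at fret 16 is D4 + 16 semitones = F#5.
The open A4 string is 7 semitones above the open D4, so the same pitch on the A4 string lies at fret 16 − 7 = 9.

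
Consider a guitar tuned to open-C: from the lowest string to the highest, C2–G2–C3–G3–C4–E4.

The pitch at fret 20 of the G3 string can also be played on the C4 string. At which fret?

Fret 20 on G3 is MIDI 55 + 20 = 75 (D#5). On the C4 string (open MIDI 60), that pitch is 75 − 60 = fret 15.

15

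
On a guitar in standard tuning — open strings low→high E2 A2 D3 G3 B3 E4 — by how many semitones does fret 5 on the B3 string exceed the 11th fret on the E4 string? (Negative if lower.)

-11 semitones

B3 at fret 5 → E4 (MIDI 64); E4 at fret 11 → D#5 (MIDI 75).
64 − 75 = -11, so the two pitches are 11 semitones apart.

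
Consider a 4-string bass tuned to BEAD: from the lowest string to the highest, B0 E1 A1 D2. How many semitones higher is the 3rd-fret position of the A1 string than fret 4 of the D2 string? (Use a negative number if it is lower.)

-6 semitones

A1 at fret 3 → C2 (MIDI 36); D2 at fret 4 → F♯2 (MIDI 42).
36 − 42 = -6, so the two pitches are 6 semitones apart.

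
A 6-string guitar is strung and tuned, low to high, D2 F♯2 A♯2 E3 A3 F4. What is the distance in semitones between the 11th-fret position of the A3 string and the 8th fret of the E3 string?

A3 at fret 11 → G♯4 (MIDI 68); E3 at fret 8 → C4 (MIDI 60).
68 − 60 = 8, so the two pitches are 8 semitones apart, with G♯4 the higher.

8 semitones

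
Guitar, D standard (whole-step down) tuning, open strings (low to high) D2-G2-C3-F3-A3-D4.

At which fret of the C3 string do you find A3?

A3 is 9 semitones above the open C3 (C–C#–D–D#–E–F–F#–G–G#–A), so it sits at fret 9.

9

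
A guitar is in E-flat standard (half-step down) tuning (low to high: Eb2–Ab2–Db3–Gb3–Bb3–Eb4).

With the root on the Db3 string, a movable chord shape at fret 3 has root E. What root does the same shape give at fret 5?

Moving from fret 3 to fret 5 shifts the root by 2 semitones.
E up 2 semitones is Gb.

Gb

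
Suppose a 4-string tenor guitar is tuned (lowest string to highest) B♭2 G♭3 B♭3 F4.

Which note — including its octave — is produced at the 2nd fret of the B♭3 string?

C4

Each fret is one semitone, so B♭3 + 2 = C4.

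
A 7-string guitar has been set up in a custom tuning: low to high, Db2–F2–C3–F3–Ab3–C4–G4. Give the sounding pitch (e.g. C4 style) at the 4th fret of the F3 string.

A3

F3 is MIDI 53. Adding 4 gives 57, which is A3.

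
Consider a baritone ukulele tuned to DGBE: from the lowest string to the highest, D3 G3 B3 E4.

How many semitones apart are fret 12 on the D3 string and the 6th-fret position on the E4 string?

D3 at fret 12 → D4 (MIDI 62); E4 at fret 6 → A#4 (MIDI 70).
62 − 70 = -8, so the two pitches are 8 semitones apart, with A#4 the higher.

8 semitones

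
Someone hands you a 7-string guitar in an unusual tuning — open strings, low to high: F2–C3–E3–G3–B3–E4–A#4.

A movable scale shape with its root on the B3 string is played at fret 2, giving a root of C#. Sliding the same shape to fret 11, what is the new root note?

Moving from fret 2 to fret 11 shifts the root by 9 semitones.
C# up 9 semitones is A#.

A#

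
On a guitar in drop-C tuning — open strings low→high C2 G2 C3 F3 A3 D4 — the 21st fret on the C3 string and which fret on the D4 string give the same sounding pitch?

7

Fret 21 on C3 is MIDI 48 + 21 = 69 (A4). On the D4 string (open MIDI 62), that pitch is 69 − 62 = fret 7.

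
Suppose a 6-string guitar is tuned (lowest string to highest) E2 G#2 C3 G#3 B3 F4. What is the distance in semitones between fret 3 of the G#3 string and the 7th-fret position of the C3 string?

G#3 at fret 3 → B3 (MIDI 59); C3 at fret 7 → G3 (MIDI 55).
59 − 55 = 4, so the two pitches are 4 semitones apart, with B3 the higher.

4 semitones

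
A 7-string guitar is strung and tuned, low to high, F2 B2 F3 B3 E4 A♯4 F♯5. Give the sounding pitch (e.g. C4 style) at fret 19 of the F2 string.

C4

F2 is MIDI 41. Adding 19 gives 60, which is C4.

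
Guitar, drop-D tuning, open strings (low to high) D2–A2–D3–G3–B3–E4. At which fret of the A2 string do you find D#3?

D#3 is 6 semitones above the open A2 (A–A#–B–C–C#–D–D#), so it sits at fret 6.

6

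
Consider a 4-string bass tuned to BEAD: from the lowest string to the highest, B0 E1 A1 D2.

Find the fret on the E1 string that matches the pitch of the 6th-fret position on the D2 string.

16

Fret 6 on D2 is MIDI 38 + 6 = 44 (G#2). On the E1 string (open MIDI 28), that pitch is 44 − 28 = fret 16.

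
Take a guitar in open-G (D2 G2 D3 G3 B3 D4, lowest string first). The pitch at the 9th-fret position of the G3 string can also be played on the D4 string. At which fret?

G3 at fret 9 is G3 + 9 semitones = E4.
The open D4 string is 7 semitones above the open G3, so the same pitch on the D4 string lies at fret 9 − 7 = 2.

2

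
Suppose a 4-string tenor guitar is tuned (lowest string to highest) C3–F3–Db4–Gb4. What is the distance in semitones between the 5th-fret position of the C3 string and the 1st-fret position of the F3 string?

C3 at fret 5 → F3 (MIDI 53); F3 at fret 1 → Gb3 (MIDI 54).
53 − 54 = -1, so the two pitches are 1 semitone apart, with Gb3 the higher.

1 semitone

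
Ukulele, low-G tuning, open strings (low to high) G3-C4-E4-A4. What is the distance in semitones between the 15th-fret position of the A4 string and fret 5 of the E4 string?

15 semitones

A4 at fret 15 → C6 (MIDI 84); E4 at fret 5 → A4 (MIDI 69).
84 − 69 = 15, so the two pitches are 15 semitones apart, with C6 the higher.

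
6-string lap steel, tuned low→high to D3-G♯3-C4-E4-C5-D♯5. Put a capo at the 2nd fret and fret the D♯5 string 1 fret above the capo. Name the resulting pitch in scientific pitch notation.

The capo raises the open D♯5 by 2 semitones to F5; fretting 1 more gives D♯5 + 2 + 1 = D♯5 + 3 semitones = F♯5.
(Also written G♭.)

F♯5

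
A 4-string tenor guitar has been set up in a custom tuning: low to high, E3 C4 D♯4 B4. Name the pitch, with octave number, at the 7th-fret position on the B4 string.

F♯5

Each fret is one semitone, so B4 + 7 = F♯5.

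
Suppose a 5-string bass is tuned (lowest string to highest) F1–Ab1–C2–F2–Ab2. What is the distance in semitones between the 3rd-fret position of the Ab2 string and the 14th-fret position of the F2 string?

8 semitones

Ab2 at fret 3 → B2 (MIDI 47); F2 at fret 14 → G3 (MIDI 55).
47 − 55 = -8, so the two pitches are 8 semitones apart, with G3 the higher.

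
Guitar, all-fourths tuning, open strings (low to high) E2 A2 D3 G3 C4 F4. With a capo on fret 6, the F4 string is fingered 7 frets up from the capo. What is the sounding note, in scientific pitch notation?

The capo raises the open F4 by 6 semitones to B4; fretting 7 more gives F4 + 6 + 7 = F4 + 13 semitones = F♯5.

F♯5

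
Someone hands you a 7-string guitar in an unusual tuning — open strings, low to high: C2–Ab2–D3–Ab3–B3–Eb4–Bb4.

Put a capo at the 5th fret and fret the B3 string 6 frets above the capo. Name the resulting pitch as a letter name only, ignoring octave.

The capo raises the open B3 by 5 semitones to E4; fretting 6 more gives B3 + 5 + 6 = B3 + 11 semitones, landing on Bb.

Bb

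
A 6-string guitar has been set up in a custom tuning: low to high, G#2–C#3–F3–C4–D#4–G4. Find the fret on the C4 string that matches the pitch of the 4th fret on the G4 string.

11

G4 at fret 4 is G4 + 4 semitones = B4.
The open C4 string is 7 semitones below the open G4, so the same pitch on the C4 string lies at fret 4 + 7 = 11.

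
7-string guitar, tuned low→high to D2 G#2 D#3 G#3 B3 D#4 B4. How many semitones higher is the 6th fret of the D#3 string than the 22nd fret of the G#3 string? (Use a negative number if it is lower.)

D#3 at fret 6 → A3 (MIDI 57); G#3 at fret 22 → F#5 (MIDI 78).
57 − 78 = -21, so the two pitches are 21 semitones apart.

-21 semitones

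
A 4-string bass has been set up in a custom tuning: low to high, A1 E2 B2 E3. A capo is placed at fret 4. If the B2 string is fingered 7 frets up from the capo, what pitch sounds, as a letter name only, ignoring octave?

The capo raises the open B2 by 4 semitones to D#3; fretting 7 more gives B2 + 4 + 7 = B2 + 11 semitones, landing on A#.

A#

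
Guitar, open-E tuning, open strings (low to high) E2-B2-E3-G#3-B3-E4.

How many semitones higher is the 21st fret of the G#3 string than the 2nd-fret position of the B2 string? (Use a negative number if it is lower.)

28 semitones

G#3 at fret 21 → F5 (MIDI 77); B2 at fret 2 → C#3 (MIDI 49).
77 − 49 = 28, so the two pitches are 28 semitones apart.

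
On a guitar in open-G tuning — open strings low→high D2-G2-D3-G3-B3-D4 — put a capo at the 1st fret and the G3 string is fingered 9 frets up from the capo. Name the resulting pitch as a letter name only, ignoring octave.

The capo raises the open G3 by 1 semitone to G#3; fretting 9 more gives G3 + 1 + 9 = G3 + 10 semitones, landing on F.

F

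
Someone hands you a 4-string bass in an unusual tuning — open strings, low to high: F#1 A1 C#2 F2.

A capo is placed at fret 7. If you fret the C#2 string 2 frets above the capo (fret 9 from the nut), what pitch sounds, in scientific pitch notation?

The capo raises the open C#2 by 7 semitones to G#2; fretting 2 more gives C#2 + 7 + 2 = C#2 + 9 semitones = A#2.

A#2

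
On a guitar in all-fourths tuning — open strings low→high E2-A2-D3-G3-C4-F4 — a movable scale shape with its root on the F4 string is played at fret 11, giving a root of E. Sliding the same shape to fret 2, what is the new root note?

Moving from fret 11 to fret 2 shifts the root by -9 semitones.
E down 9 semitones is G.

G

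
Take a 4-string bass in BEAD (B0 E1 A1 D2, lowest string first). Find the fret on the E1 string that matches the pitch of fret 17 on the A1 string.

Fret 17 on A1 is MIDI 33 + 17 = 50 (D3). On the E1 string (open MIDI 28), that pitch is 50 − 28 = fret 22.

22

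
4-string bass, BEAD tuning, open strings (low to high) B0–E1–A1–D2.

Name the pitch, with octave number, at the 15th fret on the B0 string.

D2

Each fret is one semitone, so B0 + 15 = D2.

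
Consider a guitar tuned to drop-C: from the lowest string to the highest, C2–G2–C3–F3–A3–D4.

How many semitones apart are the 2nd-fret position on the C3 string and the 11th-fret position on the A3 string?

18 semitones

C3 at fret 2 → D3 (MIDI 50); A3 at fret 11 → G#4 (MIDI 68).
50 − 68 = -18, so the two pitches are 18 semitones apart, with G#4 the higher.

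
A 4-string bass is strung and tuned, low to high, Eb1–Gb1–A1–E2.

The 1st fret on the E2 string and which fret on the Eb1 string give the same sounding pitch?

Fret 1 on E2 is MIDI 40 + 1 = 41 (F2). On the Eb1 string (open MIDI 27), that pitch is 41 − 27 = fret 14.

14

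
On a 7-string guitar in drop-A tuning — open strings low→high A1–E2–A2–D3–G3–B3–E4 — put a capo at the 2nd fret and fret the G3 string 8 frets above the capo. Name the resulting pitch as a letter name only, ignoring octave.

F

The capo raises the open G3 by 2 semitones to A3; fretting 8 more gives G3 + 2 + 8 = G3 + 10 semitones, landing on F.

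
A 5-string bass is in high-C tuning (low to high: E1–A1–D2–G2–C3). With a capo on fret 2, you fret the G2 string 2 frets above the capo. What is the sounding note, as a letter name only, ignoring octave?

B

The capo raises the open G2 by 2 semitones to A2; fretting 2 more gives G2 + 2 + 2 = G2 + 4 semitones, landing on B.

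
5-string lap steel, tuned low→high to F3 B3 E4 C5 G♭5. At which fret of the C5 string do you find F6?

17

F6 is 17 semitones above the open C5 (C–Db–D–Eb–…–Eb–E–F), so it sits at fret 17.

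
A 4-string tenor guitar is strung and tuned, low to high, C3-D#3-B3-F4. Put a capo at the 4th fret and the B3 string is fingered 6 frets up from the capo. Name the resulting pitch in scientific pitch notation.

The capo raises the open B3 by 4 semitones to D#4; fretting 6 more gives B3 + 4 + 6 = B3 + 10 semitones = A4.

A4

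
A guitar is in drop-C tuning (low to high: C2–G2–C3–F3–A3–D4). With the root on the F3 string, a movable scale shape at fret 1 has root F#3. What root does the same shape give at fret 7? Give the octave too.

C4

Moving from fret 1 to fret 7 shifts the root by 6 semitones.
F#3 up 6 semitones is C4.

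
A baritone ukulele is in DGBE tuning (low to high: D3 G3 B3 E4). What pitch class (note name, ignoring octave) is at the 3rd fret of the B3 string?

B3 is MIDI 59. Adding 3 gives 62; 62 mod 12 = 2, i.e. D.

D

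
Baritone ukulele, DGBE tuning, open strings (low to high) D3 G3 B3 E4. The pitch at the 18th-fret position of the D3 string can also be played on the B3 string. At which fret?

Fret 18 on D3 is MIDI 50 + 18 = 68 (G#4). On the B3 string (open MIDI 59), that pitch is 68 − 59 = fret 9.

9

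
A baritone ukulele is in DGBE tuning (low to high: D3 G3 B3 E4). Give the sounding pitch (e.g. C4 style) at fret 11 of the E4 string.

Each fret is one semitone, so E4 + 11 = D♯5.
(Equivalently spelled E♭5.)

D♯5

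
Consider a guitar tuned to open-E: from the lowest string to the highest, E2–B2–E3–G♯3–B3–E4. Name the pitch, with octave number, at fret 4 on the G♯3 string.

Each fret is one semitone, so G♯3 + 4 = C4.

C4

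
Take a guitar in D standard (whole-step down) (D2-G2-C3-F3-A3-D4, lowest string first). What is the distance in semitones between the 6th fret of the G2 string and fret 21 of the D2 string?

10 semitones

G2 at fret 6 → C♯3 (MIDI 49); D2 at fret 21 → B3 (MIDI 59).
49 − 59 = -10, so the two pitches are 10 semitones apart, with B3 the higher.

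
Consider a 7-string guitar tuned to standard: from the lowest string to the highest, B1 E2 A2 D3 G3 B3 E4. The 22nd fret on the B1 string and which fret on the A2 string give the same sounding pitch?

12

Fret 22 on B1 is MIDI 35 + 22 = 57 (A3). On the A2 string (open MIDI 45), that pitch is 57 − 45 = fret 12.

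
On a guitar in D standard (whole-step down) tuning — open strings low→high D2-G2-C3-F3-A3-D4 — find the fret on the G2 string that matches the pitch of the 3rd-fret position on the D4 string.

Fret 3 on D4 is MIDI 62 + 3 = 65 (F4). On the G2 string (open MIDI 43), that pitch is 65 − 43 = fret 22.

22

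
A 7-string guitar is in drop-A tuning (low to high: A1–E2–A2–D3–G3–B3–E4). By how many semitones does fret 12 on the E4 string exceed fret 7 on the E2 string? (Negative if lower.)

29 semitones

E4 at fret 12 → E5 (MIDI 76); E2 at fret 7 → B2 (MIDI 47).
76 − 47 = 29, so the two pitches are 29 semitones apart.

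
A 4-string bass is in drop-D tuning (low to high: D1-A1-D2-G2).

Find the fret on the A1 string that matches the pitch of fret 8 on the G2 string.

Fret 8 on G2 is MIDI 43 + 8 = 51 (D#3). On the A1 string (open MIDI 33), that pitch is 51 − 33 = fret 18.

18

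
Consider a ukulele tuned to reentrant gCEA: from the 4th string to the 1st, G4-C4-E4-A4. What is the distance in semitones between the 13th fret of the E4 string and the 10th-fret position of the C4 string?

7 semitones

E4 at fret 13 → F5 (MIDI 77); C4 at fret 10 → A#4 (MIDI 70).
77 − 70 = 7, so the two pitches are 7 semitones apart, with F5 the higher.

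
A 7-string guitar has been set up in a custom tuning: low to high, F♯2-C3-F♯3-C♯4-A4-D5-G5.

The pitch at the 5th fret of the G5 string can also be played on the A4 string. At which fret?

15

Fret 5 on G5 is MIDI 79 + 5 = 84 (C6). On the A4 string (open MIDI 69), that pitch is 84 − 69 = fret 15.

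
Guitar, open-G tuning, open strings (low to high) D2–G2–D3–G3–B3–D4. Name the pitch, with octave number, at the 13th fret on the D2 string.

D#3

The open D2 string plus 13 semitones: D–D#–E–F–…–C#–D–D#.
The walk passes from B into C once, so the octave number goes from 2 to 3.
(Equivalently spelled Eb3.)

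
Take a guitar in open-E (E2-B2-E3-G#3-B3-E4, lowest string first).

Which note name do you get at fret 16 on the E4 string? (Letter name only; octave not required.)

G#

E4 is MIDI 64. Adding 16 gives 80; 80 mod 12 = 8, i.e. G#.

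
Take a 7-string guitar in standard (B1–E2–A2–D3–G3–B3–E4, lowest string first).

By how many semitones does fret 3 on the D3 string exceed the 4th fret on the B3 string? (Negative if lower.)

-10 semitones

D3 at fret 3 → F3 (MIDI 53); B3 at fret 4 → D#4 (MIDI 63).
53 − 63 = -10, so the two pitches are 10 semitones apart.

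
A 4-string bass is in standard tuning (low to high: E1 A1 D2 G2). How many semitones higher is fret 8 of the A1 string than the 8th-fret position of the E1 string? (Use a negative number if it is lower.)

A1 at fret 8 → F2 (MIDI 41); E1 at fret 8 → C2 (MIDI 36).
41 − 36 = 5, so the two pitches are 5 semitones apart.

5 semitones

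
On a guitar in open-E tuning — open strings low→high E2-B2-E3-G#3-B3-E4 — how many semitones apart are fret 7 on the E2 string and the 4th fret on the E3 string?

9 semitones

E2 at fret 7 → B2 (MIDI 47); E3 at fret 4 → G#3 (MIDI 56).
47 − 56 = -9, so the two pitches are 9 semitones apart, with G#3 the higher.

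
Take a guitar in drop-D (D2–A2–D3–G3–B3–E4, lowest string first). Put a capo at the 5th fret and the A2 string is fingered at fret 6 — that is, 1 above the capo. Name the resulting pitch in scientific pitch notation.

D#3

The capo raises the open A2 by 5 semitones to D3; fretting 1 more gives A2 + 5 + 1 = A2 + 6 semitones = D#3.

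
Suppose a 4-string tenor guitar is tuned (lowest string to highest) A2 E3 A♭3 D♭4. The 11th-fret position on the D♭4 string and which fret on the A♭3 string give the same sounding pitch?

16

D♭4 at fret 11 is D♭4 + 11 semitones = C5.
The open A♭3 string is 5 semitones below the open D♭4, so the same pitch on the A♭3 string lies at fret 11 + 5 = 16.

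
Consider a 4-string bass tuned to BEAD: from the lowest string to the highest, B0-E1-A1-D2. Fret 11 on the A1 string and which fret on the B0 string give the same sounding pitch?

A1 at fret 11 is A1 + 11 semitones = G♯2.
The open B0 string is 10 semitones below the open A1, so the same pitch on the B0 string lies at fret 11 + 10 = 21.

21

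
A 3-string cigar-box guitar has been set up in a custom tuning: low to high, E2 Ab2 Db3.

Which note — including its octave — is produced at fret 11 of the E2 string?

The open E2 string plus 11 semitones: E–F–Gb–G–…–Db–D–Eb.
The walk passes from B into C once, so the octave number goes from 2 to 3.
(Equivalently spelled D#3.)

Eb3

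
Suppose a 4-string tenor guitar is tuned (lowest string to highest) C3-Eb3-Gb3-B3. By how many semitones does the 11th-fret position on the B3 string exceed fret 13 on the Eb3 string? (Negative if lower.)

B3 at fret 11 → Bb4 (MIDI 70); Eb3 at fret 13 → E4 (MIDI 64).
70 − 64 = 6, so the two pitches are 6 semitones apart.

6 semitones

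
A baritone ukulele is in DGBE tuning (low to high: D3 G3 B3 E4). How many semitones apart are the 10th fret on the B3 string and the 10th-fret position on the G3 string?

B3 at fret 10 → A4 (MIDI 69); G3 at fret 10 → F4 (MIDI 65).
69 − 65 = 4, so the two pitches are 4 semitones apart, with A4 the higher.

4 semitones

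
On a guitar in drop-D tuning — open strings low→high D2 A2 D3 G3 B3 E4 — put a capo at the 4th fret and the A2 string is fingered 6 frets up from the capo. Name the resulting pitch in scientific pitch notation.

G3

The capo raises the open A2 by 4 semitones to C#3; fretting 6 more gives A2 + 4 + 6 = A2 + 10 semitones = G3.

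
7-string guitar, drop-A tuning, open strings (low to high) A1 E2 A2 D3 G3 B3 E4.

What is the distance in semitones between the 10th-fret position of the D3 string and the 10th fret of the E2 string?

10 semitones

D3 at fret 10 → C4 (MIDI 60); E2 at fret 10 → D3 (MIDI 50).
60 − 50 = 10, so the two pitches are 10 semitones apart, with C4 the higher.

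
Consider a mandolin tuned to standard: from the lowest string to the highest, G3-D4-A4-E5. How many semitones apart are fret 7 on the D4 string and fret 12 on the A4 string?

D4 at fret 7 → A4 (MIDI 69); A4 at fret 12 → A5 (MIDI 81).
69 − 81 = -12, so the two pitches are 12 semitones apart, with A5 the higher.

12 semitones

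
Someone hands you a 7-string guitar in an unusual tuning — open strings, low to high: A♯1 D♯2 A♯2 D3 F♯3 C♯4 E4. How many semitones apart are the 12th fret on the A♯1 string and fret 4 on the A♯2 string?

4 semitones

A♯1 at fret 12 → A♯2 (MIDI 46); A♯2 at fret 4 → D3 (MIDI 50).
46 − 50 = -4, so the two pitches are 4 semitones apart, with D3 the higher.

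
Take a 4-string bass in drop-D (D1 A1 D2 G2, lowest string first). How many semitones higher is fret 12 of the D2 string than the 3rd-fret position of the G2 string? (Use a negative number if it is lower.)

4 semitones

D2 at fret 12 → D3 (MIDI 50); G2 at fret 3 → A♯2 (MIDI 46).
50 − 46 = 4, so the two pitches are 4 semitones apart.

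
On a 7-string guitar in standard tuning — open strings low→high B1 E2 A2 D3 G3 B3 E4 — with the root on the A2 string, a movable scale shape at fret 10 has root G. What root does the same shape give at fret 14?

B

Moving from fret 10 to fret 14 shifts the root by 4 semitones.
G up 4 semitones is B.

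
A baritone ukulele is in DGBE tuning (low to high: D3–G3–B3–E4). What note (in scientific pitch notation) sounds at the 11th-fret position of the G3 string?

F#4

The open G3 string plus 11 semitones: G–G#–A–A#–…–E–F–F#.
The walk passes from B into C once, so the octave number goes from 3 to 4.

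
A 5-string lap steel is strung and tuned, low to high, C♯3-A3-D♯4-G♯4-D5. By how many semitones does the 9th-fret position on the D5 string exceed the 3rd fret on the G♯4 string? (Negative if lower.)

12 semitones

D5 at fret 9 → B5 (MIDI 83); G♯4 at fret 3 → B4 (MIDI 71).
83 − 71 = 12, so the two pitches are 12 semitones apart.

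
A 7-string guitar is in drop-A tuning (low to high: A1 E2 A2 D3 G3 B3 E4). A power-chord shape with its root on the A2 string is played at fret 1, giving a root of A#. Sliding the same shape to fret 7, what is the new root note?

E

Moving from fret 1 to fret 7 shifts the root by 6 semitones.
A# up 6 semitones is E.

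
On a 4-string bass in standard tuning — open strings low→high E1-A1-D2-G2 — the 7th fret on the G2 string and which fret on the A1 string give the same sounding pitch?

G2 at fret 7 is G2 + 7 semitones = D3.
The open A1 string is 10 semitones below the open G2, so the same pitch on the A1 string lies at fret 7 + 10 = 17.

17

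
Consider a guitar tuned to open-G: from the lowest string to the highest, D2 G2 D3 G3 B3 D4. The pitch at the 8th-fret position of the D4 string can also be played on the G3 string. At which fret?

D4 at fret 8 is D4 + 8 semitones = A#4.
The open G3 string is 7 semitones below the open D4, so the same pitch on the G3 string lies at fret 8 + 7 = 15.

15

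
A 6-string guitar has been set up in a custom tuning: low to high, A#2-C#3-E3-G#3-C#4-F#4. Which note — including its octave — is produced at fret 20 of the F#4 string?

F#4 is MIDI 66. Adding 20 gives 86, which is D6.

D6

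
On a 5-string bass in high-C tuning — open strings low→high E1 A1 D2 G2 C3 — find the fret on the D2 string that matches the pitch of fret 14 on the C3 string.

C3 at fret 14 is C3 + 14 semitones = D4.
The open D2 string is 10 semitones below the open C3, so the same pitch on the D2 string lies at fret 14 + 10 = 24.

24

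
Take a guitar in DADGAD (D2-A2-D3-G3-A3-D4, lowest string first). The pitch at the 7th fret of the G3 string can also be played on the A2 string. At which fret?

G3 at fret 7 is G3 + 7 semitones = D4.
The open A2 string is 10 semitones below the open G3, so the same pitch on the A2 string lies at fret 7 + 10 = 17.

17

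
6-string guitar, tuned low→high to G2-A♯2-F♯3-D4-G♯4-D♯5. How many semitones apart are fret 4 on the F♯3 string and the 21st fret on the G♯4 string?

31 semitones

F♯3 at fret 4 → A♯3 (MIDI 58); G♯4 at fret 21 → F6 (MIDI 89).
58 − 89 = -31, so the two pitches are 31 semitones apart, with F6 the higher.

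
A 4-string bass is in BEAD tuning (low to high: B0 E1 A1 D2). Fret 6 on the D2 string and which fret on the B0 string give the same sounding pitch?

21

Fret 6 on D2 is MIDI 38 + 6 = 44 (G#2). On the B0 string (open MIDI 23), that pitch is 44 − 23 = fret 21.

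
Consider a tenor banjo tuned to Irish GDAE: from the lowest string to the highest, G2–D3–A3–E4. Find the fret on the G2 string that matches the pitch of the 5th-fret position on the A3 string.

A3 at fret 5 is A3 + 5 semitones = D4.
The open G2 string is 14 semitones below the open A3, so the same pitch on the G2 string lies at fret 5 + 14 = 19.

19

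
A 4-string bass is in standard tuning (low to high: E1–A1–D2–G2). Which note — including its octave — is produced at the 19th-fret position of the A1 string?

The open A1 string plus 19 semitones: A–A#–B–C–…–D–D#–E.
The walk passes from B into C 2 times, so the octave number goes from 1 to 3.

E3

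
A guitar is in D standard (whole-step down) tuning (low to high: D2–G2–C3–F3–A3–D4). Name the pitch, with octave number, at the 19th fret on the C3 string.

G4

The open C3 string plus 19 semitones: C–C#–D–D#–…–F–F#–G.
The walk passes from B into C once, so the octave number goes from 3 to 4.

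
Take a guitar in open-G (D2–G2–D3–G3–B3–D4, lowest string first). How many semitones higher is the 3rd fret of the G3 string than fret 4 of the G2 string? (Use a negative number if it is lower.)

G3 at fret 3 → A#3 (MIDI 58); G2 at fret 4 → B2 (MIDI 47).
58 − 47 = 11, so the two pitches are 11 semitones apart.

11 semitones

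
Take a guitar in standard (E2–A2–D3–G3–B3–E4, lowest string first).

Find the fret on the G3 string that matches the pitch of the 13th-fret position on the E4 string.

E4 at fret 13 is E4 + 13 semitones = F5.
The open G3 string is 9 semitones below the open E4, so the same pitch on the G3 string lies at fret 13 + 9 = 22.

22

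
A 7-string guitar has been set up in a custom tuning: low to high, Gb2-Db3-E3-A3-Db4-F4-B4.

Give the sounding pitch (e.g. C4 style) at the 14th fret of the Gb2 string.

Ab3

The open Gb2 string plus 14 semitones: Gb–G–Ab–A–…–Gb–G–Ab.
The walk passes from B into C once, so the octave number goes from 2 to 3.
(Equivalently spelled G#3.)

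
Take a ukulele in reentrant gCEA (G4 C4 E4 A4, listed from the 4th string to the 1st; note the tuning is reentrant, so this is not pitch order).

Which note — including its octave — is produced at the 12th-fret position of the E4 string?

E5

E4 is MIDI 64. Adding 12 gives 76, which is E5.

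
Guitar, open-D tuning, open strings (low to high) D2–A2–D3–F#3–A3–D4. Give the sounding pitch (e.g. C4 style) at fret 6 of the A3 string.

D#4

A3 is MIDI 57. Adding 6 gives 63, which is D#4.
(Equivalently spelled Eb4.)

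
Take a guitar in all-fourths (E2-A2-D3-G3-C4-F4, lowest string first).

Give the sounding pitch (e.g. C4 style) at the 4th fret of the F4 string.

A4

Each fret is one semitone, so F4 + 4 = A4.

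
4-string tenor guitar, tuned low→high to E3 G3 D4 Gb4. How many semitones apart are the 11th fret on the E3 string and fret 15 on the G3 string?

7 semitones

E3 at fret 11 → Eb4 (MIDI 63); G3 at fret 15 → Bb4 (MIDI 70).
63 − 70 = -7, so the two pitches are 7 semitones apart, with Bb4 the higher.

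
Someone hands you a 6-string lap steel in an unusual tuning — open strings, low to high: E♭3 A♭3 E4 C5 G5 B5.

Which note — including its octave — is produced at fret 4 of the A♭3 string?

C4

The open A♭3 string plus 4 semitones: Ab–A–Bb–B–C.
The walk passes from B into C once, so the octave number goes from 3 to 4.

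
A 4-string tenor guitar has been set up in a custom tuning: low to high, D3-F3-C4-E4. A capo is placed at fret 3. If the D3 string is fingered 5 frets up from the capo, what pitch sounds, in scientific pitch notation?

A♯3

The capo raises the open D3 by 3 semitones to F3; fretting 5 more gives D3 + 3 + 5 = D3 + 8 semitones = A♯3.
(Also written B♭.)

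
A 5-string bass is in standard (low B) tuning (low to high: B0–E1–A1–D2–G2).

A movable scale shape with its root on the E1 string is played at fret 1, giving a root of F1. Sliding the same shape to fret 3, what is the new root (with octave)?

Moving from fret 1 to fret 3 shifts the root by 2 semitones.
F1 up 2 semitones is G1.

G1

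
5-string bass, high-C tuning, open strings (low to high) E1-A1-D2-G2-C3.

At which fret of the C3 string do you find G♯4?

20

G♯4 is 20 semitones above the open C3 (C–C#–D–D#–…–F#–G–G#), so it sits at fret 20.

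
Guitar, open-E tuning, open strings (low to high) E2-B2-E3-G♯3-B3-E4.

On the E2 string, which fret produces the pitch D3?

10

D3 is 10 semitones above the open E2 (E–F–F#–G–…–C–C#–D), so it sits at fret 10.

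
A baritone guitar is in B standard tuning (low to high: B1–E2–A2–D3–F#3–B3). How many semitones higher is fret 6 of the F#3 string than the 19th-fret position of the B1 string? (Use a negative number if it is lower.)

6 semitones

F#3 at fret 6 → C4 (MIDI 60); B1 at fret 19 → F#3 (MIDI 54).
60 − 54 = 6, so the two pitches are 6 semitones apart.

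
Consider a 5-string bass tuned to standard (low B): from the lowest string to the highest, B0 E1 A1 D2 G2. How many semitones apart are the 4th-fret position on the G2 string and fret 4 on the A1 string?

10 semitones

G2 at fret 4 → B2 (MIDI 47); A1 at fret 4 → C#2 (MIDI 37).
47 − 37 = 10, so the two pitches are 10 semitones apart, with B2 the higher.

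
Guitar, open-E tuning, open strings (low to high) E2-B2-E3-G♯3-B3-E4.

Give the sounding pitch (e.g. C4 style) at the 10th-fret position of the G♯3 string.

G♯3 is MIDI 56. Adding 10 gives 66, which is F♯4.

F♯4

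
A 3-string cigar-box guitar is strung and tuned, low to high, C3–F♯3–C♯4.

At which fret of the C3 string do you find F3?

5

F3 is 5 semitones above the open C3 (C–C#–D–D#–E–F), so it sits at fret 5.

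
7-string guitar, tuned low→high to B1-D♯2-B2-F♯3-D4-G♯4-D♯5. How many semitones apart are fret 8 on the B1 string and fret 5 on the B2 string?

9 semitones

B1 at fret 8 → G2 (MIDI 43); B2 at fret 5 → E3 (MIDI 52).
43 − 52 = -9, so the two pitches are 9 semitones apart, with E3 the higher.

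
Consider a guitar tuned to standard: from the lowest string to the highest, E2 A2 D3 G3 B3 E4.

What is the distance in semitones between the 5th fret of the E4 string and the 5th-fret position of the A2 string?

E4 at fret 5 → A4 (MIDI 69); A2 at fret 5 → D3 (MIDI 50).
69 − 50 = 19, so the two pitches are 19 semitones apart, with A4 the higher.

19 semitones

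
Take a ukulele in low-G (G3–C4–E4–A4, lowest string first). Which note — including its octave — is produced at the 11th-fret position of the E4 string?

D#5

Each fret is one semitone, so E4 + 11 = D#5.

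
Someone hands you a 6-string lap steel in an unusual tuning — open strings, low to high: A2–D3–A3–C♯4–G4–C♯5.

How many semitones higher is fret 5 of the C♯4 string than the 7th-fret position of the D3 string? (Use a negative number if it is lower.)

9 semitones

C♯4 at fret 5 → F♯4 (MIDI 66); D3 at fret 7 → A3 (MIDI 57).
66 − 57 = 9, so the two pitches are 9 semitones apart.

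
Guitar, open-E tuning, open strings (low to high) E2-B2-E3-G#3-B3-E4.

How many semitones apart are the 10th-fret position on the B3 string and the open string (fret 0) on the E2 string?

B3 at fret 10 → A4 (MIDI 69); E2 at fret 0 → E2 (MIDI 40).
69 − 40 = 29, so the two pitches are 29 semitones apart, with A4 the higher.

29 semitones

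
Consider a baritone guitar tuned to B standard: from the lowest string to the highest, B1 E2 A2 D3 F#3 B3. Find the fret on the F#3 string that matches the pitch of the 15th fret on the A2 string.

A2 at fret 15 is A2 + 15 semitones = C4.
The open F#3 string is 9 semitones above the open A2, so the same pitch on the F#3 string lies at fret 15 − 9 = 6.

6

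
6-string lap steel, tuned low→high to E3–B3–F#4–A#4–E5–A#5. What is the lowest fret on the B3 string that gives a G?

From B3, count semitones up the chromatic scale until reaching G: B–C–C#–D–D#–E–F–F#–G — 8 steps.

8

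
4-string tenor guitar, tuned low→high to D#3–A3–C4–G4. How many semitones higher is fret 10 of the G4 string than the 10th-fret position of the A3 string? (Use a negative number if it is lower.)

G4 at fret 10 → F5 (MIDI 77); A3 at fret 10 → G4 (MIDI 67).
77 − 67 = 10, so the two pitches are 10 semitones apart.

10 semitones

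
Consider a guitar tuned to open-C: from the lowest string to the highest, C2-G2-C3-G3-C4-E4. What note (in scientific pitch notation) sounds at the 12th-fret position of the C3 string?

C3 is MIDI 48. Adding 12 gives 60, which is C4.

C4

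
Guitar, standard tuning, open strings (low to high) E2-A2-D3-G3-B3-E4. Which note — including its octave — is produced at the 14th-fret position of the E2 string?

Each fret is one semitone, so E2 + 14 = F♯3.
(Equivalently spelled G♭3.)

F♯3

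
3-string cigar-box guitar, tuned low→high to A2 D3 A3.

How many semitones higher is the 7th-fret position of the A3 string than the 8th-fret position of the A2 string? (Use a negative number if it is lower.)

A3 at fret 7 → E4 (MIDI 64); A2 at fret 8 → F3 (MIDI 53).
64 − 53 = 11, so the two pitches are 11 semitones apart.

11 semitones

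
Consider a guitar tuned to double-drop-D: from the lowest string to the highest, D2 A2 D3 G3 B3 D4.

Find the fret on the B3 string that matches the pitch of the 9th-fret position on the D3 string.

0

D3 at fret 9 is D3 + 9 semitones = B3.
The open B3 string is 9 semitones above the open D3, so the same pitch on the B3 string lies at fret 9 − 9 = 0.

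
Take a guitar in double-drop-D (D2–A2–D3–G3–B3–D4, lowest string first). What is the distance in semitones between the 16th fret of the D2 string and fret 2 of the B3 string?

D2 at fret 16 → F#3 (MIDI 54); B3 at fret 2 → C#4 (MIDI 61).
54 − 61 = -7, so the two pitches are 7 semitones apart, with C#4 the higher.

7 semitones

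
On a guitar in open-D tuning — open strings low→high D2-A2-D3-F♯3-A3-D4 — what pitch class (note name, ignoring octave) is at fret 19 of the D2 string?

The open D2 string plus 19 semitones: D–D#–E–F–…–G–G#–A.

A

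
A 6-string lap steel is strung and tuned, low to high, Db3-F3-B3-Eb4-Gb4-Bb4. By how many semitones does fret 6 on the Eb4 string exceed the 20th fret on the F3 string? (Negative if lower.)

Eb4 at fret 6 → A4 (MIDI 69); F3 at fret 20 → Db5 (MIDI 73).
69 − 73 = -4, so the two pitches are 4 semitones apart.

-4 semitones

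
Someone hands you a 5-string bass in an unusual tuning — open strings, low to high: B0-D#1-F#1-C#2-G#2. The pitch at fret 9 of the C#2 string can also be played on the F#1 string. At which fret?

C#2 at fret 9 is C#2 + 9 semitones = A#2.
The open F#1 string is 7 semitones below the open C#2, so the same pitch on the F#1 string lies at fret 9 + 7 = 16.

16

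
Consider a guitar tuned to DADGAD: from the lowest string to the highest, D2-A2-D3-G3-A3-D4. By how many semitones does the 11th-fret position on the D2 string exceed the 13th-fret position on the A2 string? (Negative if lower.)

D2 at fret 11 → C♯3 (MIDI 49); A2 at fret 13 → A♯3 (MIDI 58).
49 − 58 = -9, so the two pitches are 9 semitones apart.

-9 semitones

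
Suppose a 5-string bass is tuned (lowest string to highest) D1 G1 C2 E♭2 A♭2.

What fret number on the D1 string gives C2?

10

C2 is 10 semitones above the open D1 (D–Eb–E–F–…–Bb–B–C), so it sits at fret 10.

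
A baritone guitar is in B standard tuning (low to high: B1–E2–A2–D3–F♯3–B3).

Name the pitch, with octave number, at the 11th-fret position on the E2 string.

D♯3

E2 is MIDI 40. Adding 11 gives 51, which is D♯3.
(Equivalently spelled E♭3.)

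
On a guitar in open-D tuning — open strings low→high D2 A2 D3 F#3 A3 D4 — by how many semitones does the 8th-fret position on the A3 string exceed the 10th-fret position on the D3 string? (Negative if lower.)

5 semitones

A3 at fret 8 → F4 (MIDI 65); D3 at fret 10 → C4 (MIDI 60).
65 − 60 = 5, so the two pitches are 5 semitones apart.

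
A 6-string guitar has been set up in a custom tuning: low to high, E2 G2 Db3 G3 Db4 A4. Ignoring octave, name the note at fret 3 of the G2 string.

Each fret is one semitone, so G2 + 3 = Bb.

Bb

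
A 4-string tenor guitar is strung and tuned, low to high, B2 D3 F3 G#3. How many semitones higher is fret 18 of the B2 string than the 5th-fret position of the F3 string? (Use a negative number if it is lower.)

7 semitones

B2 at fret 18 → F4 (MIDI 65); F3 at fret 5 → A#3 (MIDI 58).
65 − 58 = 7, so the two pitches are 7 semitones apart.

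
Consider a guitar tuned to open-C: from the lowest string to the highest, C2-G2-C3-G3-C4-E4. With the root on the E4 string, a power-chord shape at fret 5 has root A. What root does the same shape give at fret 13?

F

Moving from fret 5 to fret 13 shifts the root by 8 semitones.
A up 8 semitones is F.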